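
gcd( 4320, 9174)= 6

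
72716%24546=23624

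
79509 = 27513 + 51996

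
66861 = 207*323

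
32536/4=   8134 = 8134.00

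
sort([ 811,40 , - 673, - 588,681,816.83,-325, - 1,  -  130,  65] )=[ - 673 ,- 588, - 325, - 130 , - 1 , 40, 65,681, 811, 816.83]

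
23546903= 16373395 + 7173508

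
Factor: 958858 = 2^1*479429^1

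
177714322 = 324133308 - 146418986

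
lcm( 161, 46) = 322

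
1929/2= 1929/2  =  964.50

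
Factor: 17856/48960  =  5^ ( - 1) *17^( - 1)*31^1=31/85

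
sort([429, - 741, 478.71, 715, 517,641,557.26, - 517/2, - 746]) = [ - 746,-741, - 517/2,429,478.71,517, 557.26,641, 715 ] 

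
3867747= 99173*39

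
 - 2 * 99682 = - 199364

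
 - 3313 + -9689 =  - 13002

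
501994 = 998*503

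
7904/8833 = 7904/8833=0.89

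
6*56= 336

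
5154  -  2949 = 2205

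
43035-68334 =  -25299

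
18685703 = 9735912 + 8949791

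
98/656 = 49/328 = 0.15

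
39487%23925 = 15562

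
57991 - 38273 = 19718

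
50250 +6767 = 57017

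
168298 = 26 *6473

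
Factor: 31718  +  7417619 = 7^1*1064191^1=7449337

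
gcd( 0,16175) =16175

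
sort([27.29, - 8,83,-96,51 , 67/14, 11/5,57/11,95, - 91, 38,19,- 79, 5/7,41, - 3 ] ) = [ - 96, - 91, - 79,-8, - 3,5/7,11/5, 67/14 , 57/11,19 , 27.29,38,41,51,83,95]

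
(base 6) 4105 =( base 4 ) 32021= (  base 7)2432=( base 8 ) 1611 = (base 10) 905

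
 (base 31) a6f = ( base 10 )9811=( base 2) 10011001010011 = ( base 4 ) 2121103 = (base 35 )80B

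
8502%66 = 54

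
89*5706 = 507834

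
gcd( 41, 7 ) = 1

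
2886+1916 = 4802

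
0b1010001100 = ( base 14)348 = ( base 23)158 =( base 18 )204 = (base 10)652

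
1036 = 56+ 980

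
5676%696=108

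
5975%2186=1603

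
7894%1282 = 202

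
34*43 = 1462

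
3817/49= 77 + 44/49 = 77.90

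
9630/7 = 9630/7 = 1375.71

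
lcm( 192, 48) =192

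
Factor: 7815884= 2^2*257^1*7603^1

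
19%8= 3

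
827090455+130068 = 827220523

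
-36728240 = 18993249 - 55721489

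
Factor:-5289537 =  - 3^1*11^1*89^1*1801^1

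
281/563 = 281/563=0.50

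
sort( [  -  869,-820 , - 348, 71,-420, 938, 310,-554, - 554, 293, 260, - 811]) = [-869,  -  820, - 811, - 554, - 554, - 420, - 348, 71,260, 293 , 310, 938]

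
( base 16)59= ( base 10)89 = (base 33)2n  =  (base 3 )10022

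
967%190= 17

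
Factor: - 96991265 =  - 5^1*7^1*2771179^1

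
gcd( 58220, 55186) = 82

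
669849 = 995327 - 325478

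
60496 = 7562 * 8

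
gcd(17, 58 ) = 1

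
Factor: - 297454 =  - 2^1*148727^1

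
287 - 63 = 224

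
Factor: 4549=4549^1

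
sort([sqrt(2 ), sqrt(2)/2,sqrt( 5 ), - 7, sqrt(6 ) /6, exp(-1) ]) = [ - 7,exp( - 1), sqrt (6)/6,  sqrt( 2) /2,sqrt( 2) , sqrt( 5 ) ] 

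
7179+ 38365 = 45544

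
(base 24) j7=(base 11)391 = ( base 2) 111001111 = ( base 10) 463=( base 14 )251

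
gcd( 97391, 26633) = 1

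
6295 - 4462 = 1833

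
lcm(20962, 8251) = 775594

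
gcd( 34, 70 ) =2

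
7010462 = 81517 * 86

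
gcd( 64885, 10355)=95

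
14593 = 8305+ 6288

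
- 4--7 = 3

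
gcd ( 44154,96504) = 6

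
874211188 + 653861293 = 1528072481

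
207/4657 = 207/4657 = 0.04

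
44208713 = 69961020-25752307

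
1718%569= 11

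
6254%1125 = 629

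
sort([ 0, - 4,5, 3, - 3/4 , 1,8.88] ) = [ - 4, - 3/4,0,1,3,5,8.88 ]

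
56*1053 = 58968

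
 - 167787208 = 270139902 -437927110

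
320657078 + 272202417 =592859495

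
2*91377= 182754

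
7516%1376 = 636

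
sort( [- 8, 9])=[  -  8, 9 ]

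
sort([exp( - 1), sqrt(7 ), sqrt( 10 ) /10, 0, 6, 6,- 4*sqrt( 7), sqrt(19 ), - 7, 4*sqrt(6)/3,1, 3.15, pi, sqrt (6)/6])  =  [-4*sqrt(7), - 7,  0, sqrt (10) /10, exp( - 1),sqrt(6 )/6,1 , sqrt(7 ), pi,  3.15, 4*sqrt( 6) /3,sqrt(19), 6, 6 ] 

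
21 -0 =21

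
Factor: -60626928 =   -  2^4*3^1*433^1*2917^1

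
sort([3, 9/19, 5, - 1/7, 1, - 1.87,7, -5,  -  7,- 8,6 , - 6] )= [ - 8, - 7, - 6, - 5,- 1.87, - 1/7,9/19 , 1 , 3,5, 6 , 7 ]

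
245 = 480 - 235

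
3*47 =141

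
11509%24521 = 11509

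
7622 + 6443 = 14065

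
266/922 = 133/461 = 0.29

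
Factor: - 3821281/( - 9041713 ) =43^1*88867^1 *9041713^( - 1 )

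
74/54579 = 74/54579 = 0.00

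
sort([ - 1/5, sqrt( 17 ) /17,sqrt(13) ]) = [ - 1/5,sqrt(17 )/17,sqrt(13)]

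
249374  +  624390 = 873764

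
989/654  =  989/654 =1.51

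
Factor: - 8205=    - 3^1*5^1*547^1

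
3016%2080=936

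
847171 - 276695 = 570476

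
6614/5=1322 + 4/5 = 1322.80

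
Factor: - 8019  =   - 3^6*11^1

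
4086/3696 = 681/616=1.11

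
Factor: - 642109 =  - 13^1*49393^1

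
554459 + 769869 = 1324328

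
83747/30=2791 + 17/30 = 2791.57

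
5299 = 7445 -2146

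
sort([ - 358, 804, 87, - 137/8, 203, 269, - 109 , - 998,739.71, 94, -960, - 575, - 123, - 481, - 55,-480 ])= [ - 998, - 960, - 575, - 481, - 480 , - 358, - 123, - 109, - 55, - 137/8, 87,94, 203, 269, 739.71, 804]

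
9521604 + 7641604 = 17163208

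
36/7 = 5+1/7 = 5.14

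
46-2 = 44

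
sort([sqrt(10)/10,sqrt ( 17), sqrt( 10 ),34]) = [ sqrt(10 )/10,  sqrt(10 ), sqrt( 17),34]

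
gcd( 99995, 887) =1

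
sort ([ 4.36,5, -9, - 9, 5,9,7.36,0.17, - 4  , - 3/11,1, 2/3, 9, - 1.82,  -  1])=[ - 9, - 9,-4,-1.82, - 1 , - 3/11,0.17, 2/3, 1 , 4.36,5,5, 7.36,9, 9 ]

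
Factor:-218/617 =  - 2^1*109^1*617^( - 1)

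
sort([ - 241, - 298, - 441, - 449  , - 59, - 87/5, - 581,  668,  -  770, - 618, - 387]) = [ - 770, - 618 , - 581, - 449, - 441, - 387,  -  298, - 241, - 59,-87/5,  668]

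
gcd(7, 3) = 1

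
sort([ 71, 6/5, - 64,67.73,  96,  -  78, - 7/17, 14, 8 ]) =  [ - 78, - 64, - 7/17,6/5, 8,  14, 67.73, 71, 96]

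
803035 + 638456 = 1441491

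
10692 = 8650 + 2042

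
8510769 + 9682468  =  18193237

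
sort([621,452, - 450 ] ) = [  -  450, 452,621] 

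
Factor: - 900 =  - 2^2* 3^2*5^2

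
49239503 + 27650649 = 76890152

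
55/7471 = 55/7471 = 0.01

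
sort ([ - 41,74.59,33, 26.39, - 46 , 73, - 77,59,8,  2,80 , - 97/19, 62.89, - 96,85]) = [ - 96,-77 , - 46, - 41, -97/19, 2,8, 26.39,  33, 59,62.89, 73,74.59, 80,85 ]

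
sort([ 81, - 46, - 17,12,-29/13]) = [ - 46, - 17, - 29/13,12, 81]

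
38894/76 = 511 + 29/38=511.76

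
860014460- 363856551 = 496157909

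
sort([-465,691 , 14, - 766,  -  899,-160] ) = [-899,-766,-465, - 160, 14,691] 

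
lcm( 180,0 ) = 0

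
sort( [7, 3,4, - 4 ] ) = [ - 4,3,4,7 ]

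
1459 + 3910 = 5369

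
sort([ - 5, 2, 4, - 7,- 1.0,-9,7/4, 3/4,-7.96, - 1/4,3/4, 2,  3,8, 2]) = [ - 9, - 7.96, - 7,  -  5, - 1.0, - 1/4,3/4,  3/4 , 7/4, 2,2, 2, 3,4, 8]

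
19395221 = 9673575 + 9721646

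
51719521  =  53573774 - 1854253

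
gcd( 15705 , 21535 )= 5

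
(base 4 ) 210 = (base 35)11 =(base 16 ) 24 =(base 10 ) 36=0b100100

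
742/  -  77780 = - 371/38890=-  0.01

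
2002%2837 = 2002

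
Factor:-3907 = - 3907^1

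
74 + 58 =132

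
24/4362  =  4/727 =0.01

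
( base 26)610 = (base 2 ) 111111110010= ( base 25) 6d7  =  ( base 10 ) 4082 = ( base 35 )3BM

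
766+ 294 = 1060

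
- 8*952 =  - 7616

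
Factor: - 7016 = -2^3*877^1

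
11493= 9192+2301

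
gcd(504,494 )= 2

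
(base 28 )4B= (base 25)4N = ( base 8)173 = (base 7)234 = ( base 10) 123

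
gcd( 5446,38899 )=7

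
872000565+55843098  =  927843663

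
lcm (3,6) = 6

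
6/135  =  2/45=0.04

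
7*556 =3892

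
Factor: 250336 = 2^5*7823^1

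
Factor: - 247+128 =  - 7^1*17^1 = - 119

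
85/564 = 85/564 = 0.15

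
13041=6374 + 6667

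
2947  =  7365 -4418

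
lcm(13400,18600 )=1246200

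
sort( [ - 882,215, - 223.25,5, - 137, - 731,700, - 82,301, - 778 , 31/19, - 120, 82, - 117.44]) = [ - 882,-778, - 731, - 223.25, -137, - 120, - 117.44, - 82 , 31/19,5,82,215,301,700 ] 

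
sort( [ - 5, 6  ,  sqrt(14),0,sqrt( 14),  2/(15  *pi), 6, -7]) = [ - 7, - 5,0, 2/( 15*pi) , sqrt( 14 ), sqrt( 14),6, 6 ] 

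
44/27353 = 44/27353 = 0.00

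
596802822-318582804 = 278220018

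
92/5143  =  92/5143 = 0.02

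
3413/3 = 3413/3=1137.67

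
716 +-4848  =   - 4132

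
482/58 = 241/29 = 8.31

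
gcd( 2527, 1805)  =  361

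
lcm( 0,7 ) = 0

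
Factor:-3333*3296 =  - 2^5 * 3^1*11^1*101^1 * 103^1 = - 10985568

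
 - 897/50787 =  - 299/16929 = - 0.02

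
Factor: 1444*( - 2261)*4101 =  -13389289284 = -2^2*3^1 * 7^1*17^1*19^3*1367^1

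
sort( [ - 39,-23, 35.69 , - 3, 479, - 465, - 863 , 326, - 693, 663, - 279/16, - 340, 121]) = [ - 863, - 693, - 465,-340, - 39,-23 , - 279/16, - 3,  35.69,121, 326,479, 663 ]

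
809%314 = 181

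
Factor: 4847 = 37^1 * 131^1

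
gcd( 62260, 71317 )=1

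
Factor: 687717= 3^3 *25471^1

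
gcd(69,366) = 3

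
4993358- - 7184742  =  12178100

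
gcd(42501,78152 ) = 1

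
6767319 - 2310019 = 4457300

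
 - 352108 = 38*(-9266) 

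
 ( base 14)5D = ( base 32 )2J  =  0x53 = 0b1010011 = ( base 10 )83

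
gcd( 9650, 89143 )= 1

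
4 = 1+3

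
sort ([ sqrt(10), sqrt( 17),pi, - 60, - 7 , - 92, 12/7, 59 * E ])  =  [ - 92,- 60, - 7, 12/7, pi , sqrt( 10), sqrt( 17 ), 59*E]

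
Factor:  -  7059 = -3^1*13^1*181^1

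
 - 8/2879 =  - 1 + 2871/2879 = - 0.00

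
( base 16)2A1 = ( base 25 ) 11N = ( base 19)1g8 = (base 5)10143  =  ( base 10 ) 673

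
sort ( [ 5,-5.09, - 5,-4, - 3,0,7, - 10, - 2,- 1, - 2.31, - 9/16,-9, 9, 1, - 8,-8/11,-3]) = [ - 10,-9, - 8, - 5.09, - 5,-4, - 3, - 3,-2.31, - 2, - 1 , - 8/11,  -  9/16,0, 1,  5 , 7, 9 ]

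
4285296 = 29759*144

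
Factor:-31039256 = - 2^3*103^1*139^1*271^1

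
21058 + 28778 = 49836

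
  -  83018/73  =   - 83018/73 =- 1137.23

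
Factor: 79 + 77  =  156 =2^2 * 3^1*13^1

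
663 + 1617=2280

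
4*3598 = 14392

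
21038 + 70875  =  91913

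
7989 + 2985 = 10974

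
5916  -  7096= -1180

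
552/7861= 552/7861 = 0.07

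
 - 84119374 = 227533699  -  311653073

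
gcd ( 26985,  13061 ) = 1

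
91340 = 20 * 4567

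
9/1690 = 9/1690=0.01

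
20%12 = 8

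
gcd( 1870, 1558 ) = 2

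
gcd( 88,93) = 1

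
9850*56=551600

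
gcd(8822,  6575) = 1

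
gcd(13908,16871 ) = 1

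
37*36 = 1332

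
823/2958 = 823/2958= 0.28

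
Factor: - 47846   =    -  2^1*47^1 * 509^1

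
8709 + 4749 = 13458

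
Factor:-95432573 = -19^1*2131^1*2357^1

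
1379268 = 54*25542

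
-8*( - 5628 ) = 45024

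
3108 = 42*74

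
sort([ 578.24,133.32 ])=[ 133.32, 578.24]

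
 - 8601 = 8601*(-1)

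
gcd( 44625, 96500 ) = 125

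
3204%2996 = 208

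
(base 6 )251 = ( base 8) 147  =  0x67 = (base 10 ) 103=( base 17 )61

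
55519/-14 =-3966+5/14 = - 3965.64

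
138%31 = 14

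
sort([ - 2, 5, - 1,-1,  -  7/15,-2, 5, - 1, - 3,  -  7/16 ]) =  [  -  3, - 2, - 2, - 1,-1, -1, - 7/15, - 7/16,5,  5 ]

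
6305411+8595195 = 14900606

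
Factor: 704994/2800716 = 2^( - 1 )*17^( - 1 ) *13729^( - 1)*117499^1 =117499/466786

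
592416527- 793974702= - 201558175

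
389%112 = 53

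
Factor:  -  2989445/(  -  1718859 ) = 3^( - 1 ) * 5^1*23^( -1 )*29^(  -  1 )*859^( -1)*597889^1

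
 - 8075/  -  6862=1 + 1213/6862  =  1.18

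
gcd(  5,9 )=1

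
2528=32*79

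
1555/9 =1555/9  =  172.78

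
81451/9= 9050 + 1/9 = 9050.11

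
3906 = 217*18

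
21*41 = 861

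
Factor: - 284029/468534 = -2^(-1) * 3^ (-1)*11^(-1)*31^( - 1 )*229^(- 1)*431^1*659^1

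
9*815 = 7335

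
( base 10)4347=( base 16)10FB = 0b1000011111011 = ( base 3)12222000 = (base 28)5F7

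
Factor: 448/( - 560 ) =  - 4/5 =-2^2*5^ ( -1)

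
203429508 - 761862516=-558433008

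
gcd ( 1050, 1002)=6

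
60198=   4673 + 55525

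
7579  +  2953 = 10532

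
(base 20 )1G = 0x24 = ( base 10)36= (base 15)26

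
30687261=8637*3553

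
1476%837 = 639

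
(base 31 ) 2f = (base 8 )115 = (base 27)2n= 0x4D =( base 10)77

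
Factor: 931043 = 61^1*15263^1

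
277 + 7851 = 8128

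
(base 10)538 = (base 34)fs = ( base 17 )1eb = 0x21A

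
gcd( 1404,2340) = 468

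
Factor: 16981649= 19^1*107^1*8353^1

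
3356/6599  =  3356/6599 = 0.51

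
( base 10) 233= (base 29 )81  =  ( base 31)7G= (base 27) 8h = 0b11101001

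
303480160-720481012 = - 417000852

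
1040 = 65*16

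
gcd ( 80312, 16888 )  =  8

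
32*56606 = 1811392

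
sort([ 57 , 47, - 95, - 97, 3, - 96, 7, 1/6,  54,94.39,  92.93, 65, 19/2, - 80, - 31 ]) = [-97, - 96, - 95, - 80 ,-31, 1/6, 3,7, 19/2, 47, 54, 57, 65  ,  92.93, 94.39 ]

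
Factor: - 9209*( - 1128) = 10387752 = 2^3*3^1 *47^1*9209^1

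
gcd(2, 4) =2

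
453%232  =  221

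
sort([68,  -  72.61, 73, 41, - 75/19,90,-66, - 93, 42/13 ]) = [- 93, - 72.61,- 66, - 75/19, 42/13,41,68,  73,90]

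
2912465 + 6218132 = 9130597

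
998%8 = 6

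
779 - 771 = 8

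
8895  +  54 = 8949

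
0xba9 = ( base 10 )2985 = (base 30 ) 39F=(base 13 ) 1488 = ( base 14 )1133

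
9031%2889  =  364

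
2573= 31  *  83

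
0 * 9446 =0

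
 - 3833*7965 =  - 30529845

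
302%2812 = 302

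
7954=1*7954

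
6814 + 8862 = 15676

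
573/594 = 191/198 = 0.96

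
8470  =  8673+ - 203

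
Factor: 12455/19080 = 47/72 = 2^( - 3 ) *3^ ( - 2 )*47^1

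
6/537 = 2/179 = 0.01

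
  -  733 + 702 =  - 31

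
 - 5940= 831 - 6771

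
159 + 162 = 321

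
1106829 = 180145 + 926684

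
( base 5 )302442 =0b10011000010011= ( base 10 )9747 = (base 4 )2120103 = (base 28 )CC3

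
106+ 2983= 3089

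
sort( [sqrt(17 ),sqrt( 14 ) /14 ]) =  [sqrt( 14)/14,sqrt(17)]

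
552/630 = 92/105 = 0.88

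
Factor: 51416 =2^3*6427^1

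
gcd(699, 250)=1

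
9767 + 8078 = 17845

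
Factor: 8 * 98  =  784 = 2^4*7^2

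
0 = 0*( - 4682)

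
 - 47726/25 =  - 1910  +  24/25 = -1909.04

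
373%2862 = 373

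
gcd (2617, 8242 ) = 1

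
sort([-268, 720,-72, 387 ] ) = [ - 268, - 72,387, 720 ] 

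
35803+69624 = 105427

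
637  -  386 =251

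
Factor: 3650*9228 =2^3*3^1*5^2*73^1*769^1 = 33682200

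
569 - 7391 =-6822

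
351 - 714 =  - 363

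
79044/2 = 39522 = 39522.00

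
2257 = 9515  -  7258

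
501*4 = 2004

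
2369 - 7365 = -4996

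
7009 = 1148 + 5861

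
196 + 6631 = 6827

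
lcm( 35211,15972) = 1549284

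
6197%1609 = 1370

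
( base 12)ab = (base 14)95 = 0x83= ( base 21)65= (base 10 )131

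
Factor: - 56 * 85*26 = - 2^4*5^1*7^1*13^1*17^1=-123760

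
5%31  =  5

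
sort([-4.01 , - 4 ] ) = [ - 4.01, - 4 ]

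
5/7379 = 5/7379 =0.00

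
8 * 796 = 6368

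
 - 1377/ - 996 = 1 + 127/332 =1.38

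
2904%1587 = 1317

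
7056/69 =2352/23=102.26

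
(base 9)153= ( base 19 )6F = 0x81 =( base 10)129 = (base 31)45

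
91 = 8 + 83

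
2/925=2/925 = 0.00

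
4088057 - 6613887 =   -  2525830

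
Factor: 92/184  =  2^(-1 ) = 1/2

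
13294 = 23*578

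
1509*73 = 110157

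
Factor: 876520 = 2^3 * 5^1*17^1*1289^1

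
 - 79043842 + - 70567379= - 149611221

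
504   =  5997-5493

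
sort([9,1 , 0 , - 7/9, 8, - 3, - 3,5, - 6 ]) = [  -  6, - 3, -3,-7/9 , 0, 1, 5, 8 , 9 ] 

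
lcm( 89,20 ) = 1780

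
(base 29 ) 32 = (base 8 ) 131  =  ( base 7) 155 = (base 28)35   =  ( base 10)89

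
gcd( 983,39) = 1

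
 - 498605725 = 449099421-947705146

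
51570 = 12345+39225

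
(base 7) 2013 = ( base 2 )1010111000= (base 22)19E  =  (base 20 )1EG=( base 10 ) 696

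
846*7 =5922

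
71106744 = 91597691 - 20490947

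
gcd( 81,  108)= 27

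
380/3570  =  38/357 = 0.11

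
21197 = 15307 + 5890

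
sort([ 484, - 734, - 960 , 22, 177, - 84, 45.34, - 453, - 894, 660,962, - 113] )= [ - 960, - 894, - 734,  -  453, - 113, - 84, 22, 45.34,177,484,660, 962 ] 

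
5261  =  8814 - 3553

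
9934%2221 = 1050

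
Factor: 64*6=2^7*3^1 = 384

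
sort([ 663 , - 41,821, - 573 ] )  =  [ - 573,- 41,663, 821 ] 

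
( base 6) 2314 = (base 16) 226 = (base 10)550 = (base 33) gm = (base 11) 460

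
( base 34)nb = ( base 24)191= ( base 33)O1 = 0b1100011001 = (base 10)793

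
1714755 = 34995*49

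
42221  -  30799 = 11422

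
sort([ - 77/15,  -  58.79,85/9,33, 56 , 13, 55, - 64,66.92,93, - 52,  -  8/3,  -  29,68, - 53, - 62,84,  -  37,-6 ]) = [ - 64, - 62, - 58.79 ,-53,-52, - 37, - 29, - 6, - 77/15, - 8/3,85/9,13, 33, 55 , 56,66.92, 68,84,93 ]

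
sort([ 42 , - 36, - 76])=[ - 76,- 36, 42 ]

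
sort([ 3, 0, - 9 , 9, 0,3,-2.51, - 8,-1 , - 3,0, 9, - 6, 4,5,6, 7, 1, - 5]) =[ - 9, - 8, - 6, - 5, - 3,  -  2.51,  -  1,0,0, 0, 1, 3, 3 , 4, 5, 6, 7,9, 9]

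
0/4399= 0  =  0.00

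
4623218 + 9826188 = 14449406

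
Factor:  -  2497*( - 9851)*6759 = 166257523773 = 3^2*11^1*227^1 * 751^1*9851^1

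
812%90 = 2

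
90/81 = 10/9  =  1.11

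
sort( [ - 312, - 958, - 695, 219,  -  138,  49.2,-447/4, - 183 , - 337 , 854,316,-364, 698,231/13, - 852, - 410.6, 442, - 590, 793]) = [  -  958,  -  852,  -  695, - 590, - 410.6, - 364 ,  -  337,  -  312, - 183,  -  138,-447/4,231/13, 49.2,  219 , 316, 442, 698,793, 854]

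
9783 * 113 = 1105479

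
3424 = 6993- 3569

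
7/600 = 7/600 = 0.01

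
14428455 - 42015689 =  - 27587234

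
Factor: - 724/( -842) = 362/421  =  2^1*181^1*421^(-1)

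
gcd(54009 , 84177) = 9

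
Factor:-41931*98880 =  - 2^6*3^4 *5^1*103^1 * 1553^1 = - 4146137280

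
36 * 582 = 20952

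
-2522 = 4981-7503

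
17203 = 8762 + 8441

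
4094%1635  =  824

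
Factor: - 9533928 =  - 2^3*3^1*59^1* 6733^1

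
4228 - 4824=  - 596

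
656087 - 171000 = 485087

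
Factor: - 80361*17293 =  - 1389682773 = -  3^2* 8929^1*17293^1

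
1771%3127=1771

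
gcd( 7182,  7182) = 7182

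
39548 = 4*9887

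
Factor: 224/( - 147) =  - 32/21=- 2^5*3^( - 1 )*7^( - 1) 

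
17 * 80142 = 1362414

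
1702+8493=10195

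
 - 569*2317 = -1318373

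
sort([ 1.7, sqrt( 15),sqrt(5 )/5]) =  [sqrt(5 )/5,1.7,sqrt( 15) ] 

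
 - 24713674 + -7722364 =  - 32436038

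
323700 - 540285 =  - 216585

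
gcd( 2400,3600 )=1200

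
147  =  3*49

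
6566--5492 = 12058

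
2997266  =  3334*899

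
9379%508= 235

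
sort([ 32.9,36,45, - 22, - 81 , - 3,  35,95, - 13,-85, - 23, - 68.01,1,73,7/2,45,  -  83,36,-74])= [-85,  -  83, - 81, - 74,- 68.01, - 23, - 22, - 13,- 3, 1, 7/2,32.9,35,36, 36, 45, 45 , 73,95] 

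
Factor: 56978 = 2^1 * 31^1  *919^1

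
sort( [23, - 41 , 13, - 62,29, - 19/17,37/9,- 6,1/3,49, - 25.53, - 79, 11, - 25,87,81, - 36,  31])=[ - 79,  -  62,  -  41, - 36, - 25.53,-25, - 6, - 19/17 , 1/3, 37/9 , 11,13,  23, 29  ,  31,49,81,87]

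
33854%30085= 3769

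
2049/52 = 39  +  21/52 = 39.40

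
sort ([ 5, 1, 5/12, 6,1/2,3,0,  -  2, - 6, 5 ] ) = [ - 6,-2,0,5/12, 1/2, 1 , 3,  5, 5,  6 ]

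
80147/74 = 1083 + 5/74= 1083.07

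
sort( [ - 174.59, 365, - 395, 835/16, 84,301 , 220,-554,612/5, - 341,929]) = [ - 554, - 395,  -  341, - 174.59, 835/16,84, 612/5, 220, 301, 365, 929]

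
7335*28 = 205380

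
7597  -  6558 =1039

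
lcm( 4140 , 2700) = 62100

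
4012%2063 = 1949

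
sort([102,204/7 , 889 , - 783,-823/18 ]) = [ - 783, - 823/18, 204/7,102, 889]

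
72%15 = 12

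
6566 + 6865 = 13431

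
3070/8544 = 1535/4272= 0.36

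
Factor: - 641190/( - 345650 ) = 64119/34565 = 3^1*5^( - 1)*11^1*29^1*31^( - 1)*67^1 * 223^( - 1) 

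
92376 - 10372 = 82004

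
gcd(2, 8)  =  2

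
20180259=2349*8591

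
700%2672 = 700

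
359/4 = 89 + 3/4= 89.75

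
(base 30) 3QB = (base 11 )2694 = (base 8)6643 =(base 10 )3491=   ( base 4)312203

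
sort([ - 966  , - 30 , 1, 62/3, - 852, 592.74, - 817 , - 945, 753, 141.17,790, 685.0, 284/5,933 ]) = [-966,  -  945, - 852, - 817, - 30, 1,62/3, 284/5,141.17,592.74,685.0, 753,790, 933 ]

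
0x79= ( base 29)45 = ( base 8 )171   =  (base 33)3m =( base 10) 121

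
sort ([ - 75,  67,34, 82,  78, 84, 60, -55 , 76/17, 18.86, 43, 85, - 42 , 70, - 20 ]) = [  -  75,  -  55, - 42, - 20, 76/17, 18.86, 34, 43, 60, 67, 70, 78,82,84, 85]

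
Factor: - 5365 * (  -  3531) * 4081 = 3^1*5^1 * 7^1*11^2 * 29^1 * 37^1*53^1*107^1 = 77309709015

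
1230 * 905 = 1113150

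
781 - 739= 42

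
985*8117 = 7995245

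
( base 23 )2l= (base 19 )3A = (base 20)37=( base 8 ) 103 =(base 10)67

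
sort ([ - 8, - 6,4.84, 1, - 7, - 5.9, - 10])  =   [ - 10, - 8 , -7,  -  6, - 5.9,1,4.84] 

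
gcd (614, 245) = 1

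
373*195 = 72735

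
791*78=61698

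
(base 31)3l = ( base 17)6c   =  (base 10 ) 114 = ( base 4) 1302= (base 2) 1110010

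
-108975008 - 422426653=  - 531401661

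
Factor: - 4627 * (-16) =74032= 2^4*7^1 * 661^1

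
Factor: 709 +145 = 2^1*7^1*61^1= 854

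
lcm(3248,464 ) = 3248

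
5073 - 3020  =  2053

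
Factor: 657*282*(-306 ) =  - 56693844 = - 2^2 * 3^5*17^1*47^1*73^1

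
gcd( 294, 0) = 294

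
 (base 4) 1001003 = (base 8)10103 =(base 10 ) 4163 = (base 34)3kf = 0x1043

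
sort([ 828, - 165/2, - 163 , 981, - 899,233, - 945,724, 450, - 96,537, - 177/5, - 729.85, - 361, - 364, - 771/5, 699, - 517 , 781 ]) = [ - 945, - 899,  -  729.85, - 517 , - 364, - 361, - 163, - 771/5, - 96, - 165/2, - 177/5,233,450,537,699,724, 781, 828,981]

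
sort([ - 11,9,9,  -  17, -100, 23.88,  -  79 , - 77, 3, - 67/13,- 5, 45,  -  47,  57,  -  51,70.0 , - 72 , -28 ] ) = [ - 100, - 79,  -  77, - 72,  -  51,-47, - 28, - 17, - 11, - 67/13,-5, 3 , 9,  9, 23.88,  45 , 57, 70.0]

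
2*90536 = 181072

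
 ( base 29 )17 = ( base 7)51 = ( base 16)24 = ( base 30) 16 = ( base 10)36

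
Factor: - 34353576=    - 2^3*3^2 *59^1* 8087^1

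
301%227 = 74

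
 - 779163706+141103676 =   -  638060030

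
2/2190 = 1/1095 = 0.00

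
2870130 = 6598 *435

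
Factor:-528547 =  - 17^1*31091^1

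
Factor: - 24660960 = -2^5*3^1*5^1 *83^1*619^1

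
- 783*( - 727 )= 569241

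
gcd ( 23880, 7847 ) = 1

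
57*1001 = 57057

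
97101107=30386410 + 66714697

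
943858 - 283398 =660460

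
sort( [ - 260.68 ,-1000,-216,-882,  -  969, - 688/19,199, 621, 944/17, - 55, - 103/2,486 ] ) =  [-1000 , - 969, - 882,-260.68,-216, - 55 ,  -  103/2, - 688/19,944/17 , 199, 486,  621] 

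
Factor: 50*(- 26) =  - 1300  =  - 2^2*5^2* 13^1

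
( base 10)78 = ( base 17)4A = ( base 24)36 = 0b1001110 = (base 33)2C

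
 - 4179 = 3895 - 8074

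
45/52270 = 9/10454 = 0.00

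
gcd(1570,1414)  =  2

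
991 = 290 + 701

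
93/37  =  2 + 19/37=2.51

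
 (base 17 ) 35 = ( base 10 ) 56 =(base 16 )38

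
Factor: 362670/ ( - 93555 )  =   - 2^1*3^(-4 )*157^1 = - 314/81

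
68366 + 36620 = 104986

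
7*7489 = 52423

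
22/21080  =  11/10540 = 0.00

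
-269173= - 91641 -177532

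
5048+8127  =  13175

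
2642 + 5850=8492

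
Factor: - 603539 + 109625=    - 493914 = - 2^1*3^1*263^1*313^1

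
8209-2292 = 5917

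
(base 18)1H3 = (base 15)2c3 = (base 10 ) 633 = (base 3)212110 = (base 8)1171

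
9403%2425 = 2128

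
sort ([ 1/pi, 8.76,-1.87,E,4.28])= [ - 1.87,1/pi, E,4.28,8.76 ] 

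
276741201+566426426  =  843167627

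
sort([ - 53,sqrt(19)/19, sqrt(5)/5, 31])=[- 53,sqrt (19 )/19,  sqrt( 5)/5,31 ]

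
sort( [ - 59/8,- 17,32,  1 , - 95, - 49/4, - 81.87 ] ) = [ - 95, - 81.87, - 17, - 49/4, - 59/8,1, 32]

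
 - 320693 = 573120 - 893813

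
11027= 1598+9429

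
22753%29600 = 22753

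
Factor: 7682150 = 2^1 * 5^2*7^1*47^1*467^1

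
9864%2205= 1044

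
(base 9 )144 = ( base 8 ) 171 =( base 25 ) 4L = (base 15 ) 81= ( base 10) 121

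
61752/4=15438 = 15438.00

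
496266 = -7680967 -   -  8177233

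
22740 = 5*4548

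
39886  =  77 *518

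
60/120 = 1/2  =  0.50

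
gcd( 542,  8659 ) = 1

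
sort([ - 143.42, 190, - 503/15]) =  [ - 143.42, - 503/15,190] 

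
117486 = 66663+50823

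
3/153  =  1/51 = 0.02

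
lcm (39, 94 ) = 3666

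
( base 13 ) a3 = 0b10000101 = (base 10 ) 133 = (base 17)7E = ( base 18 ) 77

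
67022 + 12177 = 79199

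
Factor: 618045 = 3^1*5^1*41203^1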